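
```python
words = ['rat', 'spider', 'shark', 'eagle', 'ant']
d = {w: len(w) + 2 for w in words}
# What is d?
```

{'rat': 5, 'spider': 8, 'shark': 7, 'eagle': 7, 'ant': 5}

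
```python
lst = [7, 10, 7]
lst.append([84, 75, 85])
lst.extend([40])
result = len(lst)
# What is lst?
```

After line 1: lst = [7, 10, 7]
After line 2 (append adds [84, 75, 85] as single element): lst = [7, 10, 7, [84, 75, 85]]
After line 3 (extend unpacks [40], adds 40): lst = [7, 10, 7, [84, 75, 85], 40]
After line 4: result = len(lst) = 5

[7, 10, 7, [84, 75, 85], 40]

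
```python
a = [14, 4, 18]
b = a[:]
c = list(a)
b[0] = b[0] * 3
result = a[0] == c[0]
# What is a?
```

After line 1: a = [14, 4, 18]
After line 2 (b = a[:], copy): a = [14, 4, 18], b = [14, 4, 18]
After line 3 (c = list(a) is a copy, new object): c = [14, 4, 18]
After line 4 (b[0] = 14 * 3 = 42; only b mutates (copy)): a = [14, 4, 18], b = [42, 4, 18], c = [14, 4, 18]
After line 5 (a[0] = 14, c[0] = 14; result = True)

[14, 4, 18]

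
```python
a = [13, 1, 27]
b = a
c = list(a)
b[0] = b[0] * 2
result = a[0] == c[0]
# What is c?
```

After line 1: a = [13, 1, 27]
After line 2 (b = a, alias): a = [13, 1, 27], b = [13, 1, 27]
After line 3 (c = list(a) is a copy, new object): c = [13, 1, 27]
After line 4 (b[0] = 13 * 2 = 26; mutates shared a/b): a = b = [26, 1, 27], c = [13, 1, 27]
After line 5 (a[0] = 26, c[0] = 13; result = False)

[13, 1, 27]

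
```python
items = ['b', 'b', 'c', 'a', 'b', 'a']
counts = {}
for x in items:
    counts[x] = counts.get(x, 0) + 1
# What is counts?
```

Initial: counts = {}, items = ['b', 'b', 'c', 'a', 'b', 'a']
See 'b': counts = {'b': 1}
See 'b': counts = {'b': 2}
See 'c': counts = {'b': 2, 'c': 1}
See 'a': counts = {'b': 2, 'c': 1, 'a': 1}
See 'b': counts = {'b': 3, 'c': 1, 'a': 1}
See 'a': counts = {'b': 3, 'c': 1, 'a': 2}

{'b': 3, 'c': 1, 'a': 2}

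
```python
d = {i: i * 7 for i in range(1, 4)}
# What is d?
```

{1: 7, 2: 14, 3: 21}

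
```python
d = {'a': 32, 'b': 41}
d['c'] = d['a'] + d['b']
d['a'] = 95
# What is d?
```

After line 1: d = {'a': 32, 'b': 41}
After line 2 (d['c'] = 32 + 41): d = {'a': 32, 'b': 41, 'c': 73}
After line 3: d = {'a': 95, 'b': 41, 'c': 73}

{'a': 95, 'b': 41, 'c': 73}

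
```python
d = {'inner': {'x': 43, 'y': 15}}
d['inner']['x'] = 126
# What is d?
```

After line 1: d = {'inner': {'x': 43, 'y': 15}}
After line 2 (inner x overwritten): d = {'inner': {'x': 126, 'y': 15}}

{'inner': {'x': 126, 'y': 15}}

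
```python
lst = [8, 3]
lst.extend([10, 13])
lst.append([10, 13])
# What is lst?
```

After line 1: lst = [8, 3]
After line 2 (extend unpacks [10, 13]): lst = [8, 3, 10, 13]
After line 3 (append adds [10, 13] as single element): lst = [8, 3, 10, 13, [10, 13]]

[8, 3, 10, 13, [10, 13]]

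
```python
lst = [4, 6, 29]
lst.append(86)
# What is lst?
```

[4, 6, 29, 86]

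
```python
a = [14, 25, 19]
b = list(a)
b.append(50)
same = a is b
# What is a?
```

After line 1: a = [14, 25, 19]
After line 2 (b = list(a) is a shallow copy, new object): a = [14, 25, 19], b = [14, 25, 19]
After line 3 (append only mutates b): a = [14, 25, 19], b = [14, 25, 19, 50]
After line 4 (same = a is b; different objects -> False): same = False

[14, 25, 19]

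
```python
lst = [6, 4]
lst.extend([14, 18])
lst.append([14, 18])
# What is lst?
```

After line 1: lst = [6, 4]
After line 2 (extend unpacks [14, 18]): lst = [6, 4, 14, 18]
After line 3 (append adds [14, 18] as single element): lst = [6, 4, 14, 18, [14, 18]]

[6, 4, 14, 18, [14, 18]]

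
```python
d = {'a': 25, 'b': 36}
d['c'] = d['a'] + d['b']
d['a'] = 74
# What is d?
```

After line 1: d = {'a': 25, 'b': 36}
After line 2 (d['c'] = 25 + 36): d = {'a': 25, 'b': 36, 'c': 61}
After line 3: d = {'a': 74, 'b': 36, 'c': 61}

{'a': 74, 'b': 36, 'c': 61}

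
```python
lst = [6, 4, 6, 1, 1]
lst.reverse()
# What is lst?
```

[1, 1, 6, 4, 6]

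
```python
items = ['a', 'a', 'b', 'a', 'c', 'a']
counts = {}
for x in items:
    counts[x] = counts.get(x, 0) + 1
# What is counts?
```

Initial: counts = {}, items = ['a', 'a', 'b', 'a', 'c', 'a']
See 'a': counts = {'a': 1}
See 'a': counts = {'a': 2}
See 'b': counts = {'a': 2, 'b': 1}
See 'a': counts = {'a': 3, 'b': 1}
See 'c': counts = {'a': 3, 'b': 1, 'c': 1}
See 'a': counts = {'a': 4, 'b': 1, 'c': 1}

{'a': 4, 'b': 1, 'c': 1}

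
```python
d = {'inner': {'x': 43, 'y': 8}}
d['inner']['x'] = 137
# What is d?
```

After line 1: d = {'inner': {'x': 43, 'y': 8}}
After line 2 (inner x overwritten): d = {'inner': {'x': 137, 'y': 8}}

{'inner': {'x': 137, 'y': 8}}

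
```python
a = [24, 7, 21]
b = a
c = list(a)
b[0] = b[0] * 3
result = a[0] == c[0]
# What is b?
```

After line 1: a = [24, 7, 21]
After line 2 (b = a, alias): a = [24, 7, 21], b = [24, 7, 21]
After line 3 (c = list(a) is a copy, new object): c = [24, 7, 21]
After line 4 (b[0] = 24 * 3 = 72; mutates shared a/b): a = b = [72, 7, 21], c = [24, 7, 21]
After line 5 (a[0] = 72, c[0] = 24; result = False)

[72, 7, 21]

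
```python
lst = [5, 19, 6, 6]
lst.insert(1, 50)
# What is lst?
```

[5, 50, 19, 6, 6]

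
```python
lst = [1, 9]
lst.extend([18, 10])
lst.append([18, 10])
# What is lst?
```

After line 1: lst = [1, 9]
After line 2 (extend unpacks [18, 10]): lst = [1, 9, 18, 10]
After line 3 (append adds [18, 10] as single element): lst = [1, 9, 18, 10, [18, 10]]

[1, 9, 18, 10, [18, 10]]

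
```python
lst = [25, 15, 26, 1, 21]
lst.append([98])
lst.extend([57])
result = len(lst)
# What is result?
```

After line 1: lst = [25, 15, 26, 1, 21]
After line 2 (append adds [98] as single element): lst = [25, 15, 26, 1, 21, [98]]
After line 3 (extend unpacks [57], adds 57): lst = [25, 15, 26, 1, 21, [98], 57]
After line 4: result = len(lst) = 7

7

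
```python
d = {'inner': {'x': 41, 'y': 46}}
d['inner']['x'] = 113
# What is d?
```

After line 1: d = {'inner': {'x': 41, 'y': 46}}
After line 2 (inner x overwritten): d = {'inner': {'x': 113, 'y': 46}}

{'inner': {'x': 113, 'y': 46}}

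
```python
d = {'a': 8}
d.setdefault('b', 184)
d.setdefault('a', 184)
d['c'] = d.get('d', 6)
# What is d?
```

After line 1: d = {'a': 8}
After line 2 (setdefault adds 'b'=184): d = {'a': 8, 'b': 184}
After line 3 (setdefault 'a' no-op, already exists): d = {'a': 8, 'b': 184}
After line 4 (get('d', 6) returns default since 'd' not in d): d = {'a': 8, 'b': 184, 'c': 6}

{'a': 8, 'b': 184, 'c': 6}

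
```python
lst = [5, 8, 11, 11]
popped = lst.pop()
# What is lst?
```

[5, 8, 11]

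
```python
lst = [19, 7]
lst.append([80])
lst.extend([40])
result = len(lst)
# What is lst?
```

After line 1: lst = [19, 7]
After line 2 (append adds [80] as single element): lst = [19, 7, [80]]
After line 3 (extend unpacks [40], adds 40): lst = [19, 7, [80], 40]
After line 4: result = len(lst) = 4

[19, 7, [80], 40]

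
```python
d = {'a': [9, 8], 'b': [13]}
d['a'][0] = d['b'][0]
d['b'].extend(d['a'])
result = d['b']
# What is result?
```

After line 1: d = {'a': [9, 8], 'b': [13]}
After line 2 (a[0] = b[0] = 13): d = {'a': [13, 8], 'b': [13]}
After line 3 (b.extend(a) appends [13, 8]): d = {'a': [13, 8], 'b': [13, 13, 8]}
After line 4: result = d['b'] = [13, 13, 8]

[13, 13, 8]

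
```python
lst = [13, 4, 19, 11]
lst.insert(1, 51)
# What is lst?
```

[13, 51, 4, 19, 11]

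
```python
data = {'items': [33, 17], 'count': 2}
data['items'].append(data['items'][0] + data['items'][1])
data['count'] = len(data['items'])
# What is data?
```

After line 1: data = {'items': [33, 17], 'count': 2}
After line 2 (append 33 + 17 = 50): data = {'items': [33, 17, 50], 'count': 2}
After line 3 (count = len(items) = 3): data = {'items': [33, 17, 50], 'count': 3}

{'items': [33, 17, 50], 'count': 3}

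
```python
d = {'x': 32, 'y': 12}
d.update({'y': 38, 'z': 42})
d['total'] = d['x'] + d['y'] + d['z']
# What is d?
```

After line 1: d = {'x': 32, 'y': 12}
After line 2 (y overwritten, z added): d = {'x': 32, 'y': 38, 'z': 42}
After line 3 (total = 32 + 38 + 42 = 112): d = {'x': 32, 'y': 38, 'z': 42, 'total': 112}

{'x': 32, 'y': 38, 'z': 42, 'total': 112}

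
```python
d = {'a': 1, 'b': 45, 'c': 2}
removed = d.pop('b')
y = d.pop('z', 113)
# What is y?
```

After line 1: d = {'a': 1, 'b': 45, 'c': 2}
After line 2 (pop 'b' returns 45): d = {'a': 1, 'c': 2}, removed = 45
After line 3 (pop 'z' missing, returns default 113): d = {'a': 1, 'c': 2}, y = 113

113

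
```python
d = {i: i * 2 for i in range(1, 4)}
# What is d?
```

{1: 2, 2: 4, 3: 6}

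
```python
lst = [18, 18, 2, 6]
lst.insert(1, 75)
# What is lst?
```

[18, 75, 18, 2, 6]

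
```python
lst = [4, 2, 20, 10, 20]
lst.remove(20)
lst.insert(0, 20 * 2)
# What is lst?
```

After line 1: lst = [4, 2, 20, 10, 20]
After line 2 (remove first 20): lst = [4, 2, 10, 20]
After line 3 (insert 40 at index 0): lst = [40, 4, 2, 10, 20]

[40, 4, 2, 10, 20]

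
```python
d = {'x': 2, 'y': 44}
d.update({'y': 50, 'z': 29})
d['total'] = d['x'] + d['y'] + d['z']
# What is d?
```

After line 1: d = {'x': 2, 'y': 44}
After line 2 (y overwritten, z added): d = {'x': 2, 'y': 50, 'z': 29}
After line 3 (total = 2 + 50 + 29 = 81): d = {'x': 2, 'y': 50, 'z': 29, 'total': 81}

{'x': 2, 'y': 50, 'z': 29, 'total': 81}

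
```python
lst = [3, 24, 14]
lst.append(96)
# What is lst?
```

[3, 24, 14, 96]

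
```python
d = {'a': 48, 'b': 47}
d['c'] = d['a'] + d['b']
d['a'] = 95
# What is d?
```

After line 1: d = {'a': 48, 'b': 47}
After line 2 (d['c'] = 48 + 47): d = {'a': 48, 'b': 47, 'c': 95}
After line 3: d = {'a': 95, 'b': 47, 'c': 95}

{'a': 95, 'b': 47, 'c': 95}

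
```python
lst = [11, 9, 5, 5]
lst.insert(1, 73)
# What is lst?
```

[11, 73, 9, 5, 5]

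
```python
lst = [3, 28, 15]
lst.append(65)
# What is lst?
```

[3, 28, 15, 65]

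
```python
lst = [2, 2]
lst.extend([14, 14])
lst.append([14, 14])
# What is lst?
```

After line 1: lst = [2, 2]
After line 2 (extend unpacks [14, 14]): lst = [2, 2, 14, 14]
After line 3 (append adds [14, 14] as single element): lst = [2, 2, 14, 14, [14, 14]]

[2, 2, 14, 14, [14, 14]]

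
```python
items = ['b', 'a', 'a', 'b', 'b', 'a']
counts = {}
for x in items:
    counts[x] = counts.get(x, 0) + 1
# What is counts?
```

Initial: counts = {}, items = ['b', 'a', 'a', 'b', 'b', 'a']
See 'b': counts = {'b': 1}
See 'a': counts = {'b': 1, 'a': 1}
See 'a': counts = {'b': 1, 'a': 2}
See 'b': counts = {'b': 2, 'a': 2}
See 'b': counts = {'b': 3, 'a': 2}
See 'a': counts = {'b': 3, 'a': 3}

{'b': 3, 'a': 3}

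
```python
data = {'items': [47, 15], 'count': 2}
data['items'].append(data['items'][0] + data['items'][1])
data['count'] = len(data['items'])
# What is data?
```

After line 1: data = {'items': [47, 15], 'count': 2}
After line 2 (append 47 + 15 = 62): data = {'items': [47, 15, 62], 'count': 2}
After line 3 (count = len(items) = 3): data = {'items': [47, 15, 62], 'count': 3}

{'items': [47, 15, 62], 'count': 3}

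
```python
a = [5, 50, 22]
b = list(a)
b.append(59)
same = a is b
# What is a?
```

After line 1: a = [5, 50, 22]
After line 2 (b = list(a) is a shallow copy, new object): a = [5, 50, 22], b = [5, 50, 22]
After line 3 (append only mutates b): a = [5, 50, 22], b = [5, 50, 22, 59]
After line 4 (same = a is b; different objects -> False): same = False

[5, 50, 22]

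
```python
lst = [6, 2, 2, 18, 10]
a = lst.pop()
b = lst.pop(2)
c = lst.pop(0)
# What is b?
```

After line 1: lst = [6, 2, 2, 18, 10]
After line 2 (pop() -> a = 10): lst = [6, 2, 2, 18]
After line 3 (pop(2) -> b = 2): lst = [6, 2, 18]
After line 4 (pop(0) -> c = 6): lst = [2, 18]

2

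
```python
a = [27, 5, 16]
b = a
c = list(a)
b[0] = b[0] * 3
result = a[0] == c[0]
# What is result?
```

After line 1: a = [27, 5, 16]
After line 2 (b = a, alias): a = [27, 5, 16], b = [27, 5, 16]
After line 3 (c = list(a) is a copy, new object): c = [27, 5, 16]
After line 4 (b[0] = 27 * 3 = 81; mutates shared a/b): a = b = [81, 5, 16], c = [27, 5, 16]
After line 5 (a[0] = 81, c[0] = 27; result = False)

False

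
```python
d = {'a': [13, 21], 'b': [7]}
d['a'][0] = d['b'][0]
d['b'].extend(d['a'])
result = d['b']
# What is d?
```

After line 1: d = {'a': [13, 21], 'b': [7]}
After line 2 (a[0] = b[0] = 7): d = {'a': [7, 21], 'b': [7]}
After line 3 (b.extend(a) appends [7, 21]): d = {'a': [7, 21], 'b': [7, 7, 21]}
After line 4: result = d['b'] = [7, 7, 21]

{'a': [7, 21], 'b': [7, 7, 21]}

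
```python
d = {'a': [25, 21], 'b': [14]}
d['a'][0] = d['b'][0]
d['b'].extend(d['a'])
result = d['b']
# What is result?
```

After line 1: d = {'a': [25, 21], 'b': [14]}
After line 2 (a[0] = b[0] = 14): d = {'a': [14, 21], 'b': [14]}
After line 3 (b.extend(a) appends [14, 21]): d = {'a': [14, 21], 'b': [14, 14, 21]}
After line 4: result = d['b'] = [14, 14, 21]

[14, 14, 21]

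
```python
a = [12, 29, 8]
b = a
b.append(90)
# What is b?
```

After line 1: a = [12, 29, 8]
After line 2 (b = a is an alias, same object): a = [12, 29, 8], b = [12, 29, 8]
After line 3 (b.append mutates the shared list): a = [12, 29, 8, 90], b = [12, 29, 8, 90]

[12, 29, 8, 90]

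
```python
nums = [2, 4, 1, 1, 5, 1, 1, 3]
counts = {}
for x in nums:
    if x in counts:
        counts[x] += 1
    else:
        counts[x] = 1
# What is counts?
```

Initial: counts = {}, nums = [2, 4, 1, 1, 5, 1, 1, 3]
See 2: counts = {2: 1}
See 4: counts = {2: 1, 4: 1}
See 1: counts = {2: 1, 4: 1, 1: 1}
See 1: counts = {2: 1, 4: 1, 1: 2}
See 5: counts = {2: 1, 4: 1, 1: 2, 5: 1}
See 1: counts = {2: 1, 4: 1, 1: 3, 5: 1}
See 1: counts = {2: 1, 4: 1, 1: 4, 5: 1}
See 3: counts = {2: 1, 4: 1, 1: 4, 5: 1, 3: 1}

{2: 1, 4: 1, 1: 4, 5: 1, 3: 1}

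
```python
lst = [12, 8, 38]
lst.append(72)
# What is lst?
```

[12, 8, 38, 72]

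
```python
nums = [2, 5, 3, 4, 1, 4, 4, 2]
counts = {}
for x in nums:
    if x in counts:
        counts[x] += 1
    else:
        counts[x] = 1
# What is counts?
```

Initial: counts = {}, nums = [2, 5, 3, 4, 1, 4, 4, 2]
See 2: counts = {2: 1}
See 5: counts = {2: 1, 5: 1}
See 3: counts = {2: 1, 5: 1, 3: 1}
See 4: counts = {2: 1, 5: 1, 3: 1, 4: 1}
See 1: counts = {2: 1, 5: 1, 3: 1, 4: 1, 1: 1}
See 4: counts = {2: 1, 5: 1, 3: 1, 4: 2, 1: 1}
See 4: counts = {2: 1, 5: 1, 3: 1, 4: 3, 1: 1}
See 2: counts = {2: 2, 5: 1, 3: 1, 4: 3, 1: 1}

{2: 2, 5: 1, 3: 1, 4: 3, 1: 1}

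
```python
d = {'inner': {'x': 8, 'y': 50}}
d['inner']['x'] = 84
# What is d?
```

After line 1: d = {'inner': {'x': 8, 'y': 50}}
After line 2 (inner x overwritten): d = {'inner': {'x': 84, 'y': 50}}

{'inner': {'x': 84, 'y': 50}}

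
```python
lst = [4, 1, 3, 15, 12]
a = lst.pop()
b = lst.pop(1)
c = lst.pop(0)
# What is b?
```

After line 1: lst = [4, 1, 3, 15, 12]
After line 2 (pop() -> a = 12): lst = [4, 1, 3, 15]
After line 3 (pop(1) -> b = 1): lst = [4, 3, 15]
After line 4 (pop(0) -> c = 4): lst = [3, 15]

1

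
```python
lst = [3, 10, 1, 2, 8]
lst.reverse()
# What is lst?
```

[8, 2, 1, 10, 3]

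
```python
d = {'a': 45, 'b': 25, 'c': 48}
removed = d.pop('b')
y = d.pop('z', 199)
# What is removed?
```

After line 1: d = {'a': 45, 'b': 25, 'c': 48}
After line 2 (pop 'b' returns 25): d = {'a': 45, 'c': 48}, removed = 25
After line 3 (pop 'z' missing, returns default 199): d = {'a': 45, 'c': 48}, y = 199

25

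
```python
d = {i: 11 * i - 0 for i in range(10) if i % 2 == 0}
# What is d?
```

{0: 0, 2: 22, 4: 44, 6: 66, 8: 88}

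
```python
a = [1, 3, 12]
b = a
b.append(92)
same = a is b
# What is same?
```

After line 1: a = [1, 3, 12]
After line 2 (b = a is an alias, same object): a = [1, 3, 12], b = [1, 3, 12]
After line 3 (b.append mutates the shared list): a = [1, 3, 12, 92], b = [1, 3, 12, 92]
After line 4 (same = a is b; same object -> True): same = True

True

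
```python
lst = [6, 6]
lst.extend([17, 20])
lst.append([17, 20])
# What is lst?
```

After line 1: lst = [6, 6]
After line 2 (extend unpacks [17, 20]): lst = [6, 6, 17, 20]
After line 3 (append adds [17, 20] as single element): lst = [6, 6, 17, 20, [17, 20]]

[6, 6, 17, 20, [17, 20]]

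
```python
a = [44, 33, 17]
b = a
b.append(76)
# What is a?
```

After line 1: a = [44, 33, 17]
After line 2 (b = a is an alias, same object): a = [44, 33, 17], b = [44, 33, 17]
After line 3 (b.append mutates the shared list): a = [44, 33, 17, 76], b = [44, 33, 17, 76]

[44, 33, 17, 76]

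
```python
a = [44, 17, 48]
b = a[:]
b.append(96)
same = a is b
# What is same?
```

After line 1: a = [44, 17, 48]
After line 2 (b = a[:] is a shallow copy, new object): a = [44, 17, 48], b = [44, 17, 48]
After line 3 (append only mutates b): a = [44, 17, 48], b = [44, 17, 48, 96]
After line 4 (same = a is b; different objects -> False): same = False

False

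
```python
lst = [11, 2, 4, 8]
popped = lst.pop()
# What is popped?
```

8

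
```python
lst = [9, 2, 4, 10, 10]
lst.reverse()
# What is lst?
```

[10, 10, 4, 2, 9]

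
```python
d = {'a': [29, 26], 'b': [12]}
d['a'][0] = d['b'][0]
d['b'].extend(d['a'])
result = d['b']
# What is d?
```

After line 1: d = {'a': [29, 26], 'b': [12]}
After line 2 (a[0] = b[0] = 12): d = {'a': [12, 26], 'b': [12]}
After line 3 (b.extend(a) appends [12, 26]): d = {'a': [12, 26], 'b': [12, 12, 26]}
After line 4: result = d['b'] = [12, 12, 26]

{'a': [12, 26], 'b': [12, 12, 26]}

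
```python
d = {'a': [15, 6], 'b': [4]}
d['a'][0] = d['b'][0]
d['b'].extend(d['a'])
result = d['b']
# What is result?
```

After line 1: d = {'a': [15, 6], 'b': [4]}
After line 2 (a[0] = b[0] = 4): d = {'a': [4, 6], 'b': [4]}
After line 3 (b.extend(a) appends [4, 6]): d = {'a': [4, 6], 'b': [4, 4, 6]}
After line 4: result = d['b'] = [4, 4, 6]

[4, 4, 6]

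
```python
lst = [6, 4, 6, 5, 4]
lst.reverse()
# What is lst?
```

[4, 5, 6, 4, 6]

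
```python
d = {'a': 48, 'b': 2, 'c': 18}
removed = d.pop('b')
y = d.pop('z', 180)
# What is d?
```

After line 1: d = {'a': 48, 'b': 2, 'c': 18}
After line 2 (pop 'b' returns 2): d = {'a': 48, 'c': 18}, removed = 2
After line 3 (pop 'z' missing, returns default 180): d = {'a': 48, 'c': 18}, y = 180

{'a': 48, 'c': 18}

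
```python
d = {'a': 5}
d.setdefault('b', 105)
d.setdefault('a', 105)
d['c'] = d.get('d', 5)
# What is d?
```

After line 1: d = {'a': 5}
After line 2 (setdefault adds 'b'=105): d = {'a': 5, 'b': 105}
After line 3 (setdefault 'a' no-op, already exists): d = {'a': 5, 'b': 105}
After line 4 (get('d', 5) returns default since 'd' not in d): d = {'a': 5, 'b': 105, 'c': 5}

{'a': 5, 'b': 105, 'c': 5}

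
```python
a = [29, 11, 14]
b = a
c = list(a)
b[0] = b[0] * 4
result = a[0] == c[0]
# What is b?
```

After line 1: a = [29, 11, 14]
After line 2 (b = a, alias): a = [29, 11, 14], b = [29, 11, 14]
After line 3 (c = list(a) is a copy, new object): c = [29, 11, 14]
After line 4 (b[0] = 29 * 4 = 116; mutates shared a/b): a = b = [116, 11, 14], c = [29, 11, 14]
After line 5 (a[0] = 116, c[0] = 29; result = False)

[116, 11, 14]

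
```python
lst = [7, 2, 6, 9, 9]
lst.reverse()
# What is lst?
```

[9, 9, 6, 2, 7]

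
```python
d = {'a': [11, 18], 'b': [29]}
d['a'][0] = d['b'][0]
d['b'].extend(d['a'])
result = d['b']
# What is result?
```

After line 1: d = {'a': [11, 18], 'b': [29]}
After line 2 (a[0] = b[0] = 29): d = {'a': [29, 18], 'b': [29]}
After line 3 (b.extend(a) appends [29, 18]): d = {'a': [29, 18], 'b': [29, 29, 18]}
After line 4: result = d['b'] = [29, 29, 18]

[29, 29, 18]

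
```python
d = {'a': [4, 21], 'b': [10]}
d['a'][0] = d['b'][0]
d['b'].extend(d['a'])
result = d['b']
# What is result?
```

After line 1: d = {'a': [4, 21], 'b': [10]}
After line 2 (a[0] = b[0] = 10): d = {'a': [10, 21], 'b': [10]}
After line 3 (b.extend(a) appends [10, 21]): d = {'a': [10, 21], 'b': [10, 10, 21]}
After line 4: result = d['b'] = [10, 10, 21]

[10, 10, 21]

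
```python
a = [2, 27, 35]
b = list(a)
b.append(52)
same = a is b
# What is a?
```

After line 1: a = [2, 27, 35]
After line 2 (b = list(a) is a shallow copy, new object): a = [2, 27, 35], b = [2, 27, 35]
After line 3 (append only mutates b): a = [2, 27, 35], b = [2, 27, 35, 52]
After line 4 (same = a is b; different objects -> False): same = False

[2, 27, 35]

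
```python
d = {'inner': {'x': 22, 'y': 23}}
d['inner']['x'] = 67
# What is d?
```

After line 1: d = {'inner': {'x': 22, 'y': 23}}
After line 2 (inner x overwritten): d = {'inner': {'x': 67, 'y': 23}}

{'inner': {'x': 67, 'y': 23}}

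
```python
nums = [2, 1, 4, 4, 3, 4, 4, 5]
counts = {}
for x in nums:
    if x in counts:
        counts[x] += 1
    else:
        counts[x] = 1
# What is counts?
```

Initial: counts = {}, nums = [2, 1, 4, 4, 3, 4, 4, 5]
See 2: counts = {2: 1}
See 1: counts = {2: 1, 1: 1}
See 4: counts = {2: 1, 1: 1, 4: 1}
See 4: counts = {2: 1, 1: 1, 4: 2}
See 3: counts = {2: 1, 1: 1, 4: 2, 3: 1}
See 4: counts = {2: 1, 1: 1, 4: 3, 3: 1}
See 4: counts = {2: 1, 1: 1, 4: 4, 3: 1}
See 5: counts = {2: 1, 1: 1, 4: 4, 3: 1, 5: 1}

{2: 1, 1: 1, 4: 4, 3: 1, 5: 1}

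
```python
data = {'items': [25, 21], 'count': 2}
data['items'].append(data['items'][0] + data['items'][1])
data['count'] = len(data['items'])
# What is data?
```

After line 1: data = {'items': [25, 21], 'count': 2}
After line 2 (append 25 + 21 = 46): data = {'items': [25, 21, 46], 'count': 2}
After line 3 (count = len(items) = 3): data = {'items': [25, 21, 46], 'count': 3}

{'items': [25, 21, 46], 'count': 3}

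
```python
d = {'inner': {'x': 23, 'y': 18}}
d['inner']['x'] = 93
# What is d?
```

After line 1: d = {'inner': {'x': 23, 'y': 18}}
After line 2 (inner x overwritten): d = {'inner': {'x': 93, 'y': 18}}

{'inner': {'x': 93, 'y': 18}}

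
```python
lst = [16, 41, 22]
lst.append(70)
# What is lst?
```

[16, 41, 22, 70]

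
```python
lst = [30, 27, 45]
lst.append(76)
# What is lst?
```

[30, 27, 45, 76]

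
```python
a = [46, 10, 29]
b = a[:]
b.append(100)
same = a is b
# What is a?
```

After line 1: a = [46, 10, 29]
After line 2 (b = a[:] is a shallow copy, new object): a = [46, 10, 29], b = [46, 10, 29]
After line 3 (append only mutates b): a = [46, 10, 29], b = [46, 10, 29, 100]
After line 4 (same = a is b; different objects -> False): same = False

[46, 10, 29]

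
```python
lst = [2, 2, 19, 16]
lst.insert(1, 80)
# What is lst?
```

[2, 80, 2, 19, 16]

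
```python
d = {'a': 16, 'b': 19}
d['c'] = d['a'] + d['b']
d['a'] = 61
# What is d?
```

After line 1: d = {'a': 16, 'b': 19}
After line 2 (d['c'] = 16 + 19): d = {'a': 16, 'b': 19, 'c': 35}
After line 3: d = {'a': 61, 'b': 19, 'c': 35}

{'a': 61, 'b': 19, 'c': 35}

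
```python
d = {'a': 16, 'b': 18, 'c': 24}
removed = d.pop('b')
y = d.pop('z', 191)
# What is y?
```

After line 1: d = {'a': 16, 'b': 18, 'c': 24}
After line 2 (pop 'b' returns 18): d = {'a': 16, 'c': 24}, removed = 18
After line 3 (pop 'z' missing, returns default 191): d = {'a': 16, 'c': 24}, y = 191

191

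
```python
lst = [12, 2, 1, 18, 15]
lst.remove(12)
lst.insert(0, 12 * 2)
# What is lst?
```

After line 1: lst = [12, 2, 1, 18, 15]
After line 2 (remove first 12): lst = [2, 1, 18, 15]
After line 3 (insert 24 at index 0): lst = [24, 2, 1, 18, 15]

[24, 2, 1, 18, 15]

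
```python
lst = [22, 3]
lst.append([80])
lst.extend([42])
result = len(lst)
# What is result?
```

After line 1: lst = [22, 3]
After line 2 (append adds [80] as single element): lst = [22, 3, [80]]
After line 3 (extend unpacks [42], adds 42): lst = [22, 3, [80], 42]
After line 4: result = len(lst) = 4

4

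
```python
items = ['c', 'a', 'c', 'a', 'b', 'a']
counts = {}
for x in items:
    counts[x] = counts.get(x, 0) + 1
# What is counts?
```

Initial: counts = {}, items = ['c', 'a', 'c', 'a', 'b', 'a']
See 'c': counts = {'c': 1}
See 'a': counts = {'c': 1, 'a': 1}
See 'c': counts = {'c': 2, 'a': 1}
See 'a': counts = {'c': 2, 'a': 2}
See 'b': counts = {'c': 2, 'a': 2, 'b': 1}
See 'a': counts = {'c': 2, 'a': 3, 'b': 1}

{'c': 2, 'a': 3, 'b': 1}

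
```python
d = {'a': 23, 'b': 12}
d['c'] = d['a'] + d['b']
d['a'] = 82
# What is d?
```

After line 1: d = {'a': 23, 'b': 12}
After line 2 (d['c'] = 23 + 12): d = {'a': 23, 'b': 12, 'c': 35}
After line 3: d = {'a': 82, 'b': 12, 'c': 35}

{'a': 82, 'b': 12, 'c': 35}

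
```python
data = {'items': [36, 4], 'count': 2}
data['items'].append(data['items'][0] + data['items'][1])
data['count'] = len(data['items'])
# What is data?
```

After line 1: data = {'items': [36, 4], 'count': 2}
After line 2 (append 36 + 4 = 40): data = {'items': [36, 4, 40], 'count': 2}
After line 3 (count = len(items) = 3): data = {'items': [36, 4, 40], 'count': 3}

{'items': [36, 4, 40], 'count': 3}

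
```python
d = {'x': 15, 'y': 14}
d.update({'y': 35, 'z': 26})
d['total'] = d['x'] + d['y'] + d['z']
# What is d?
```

After line 1: d = {'x': 15, 'y': 14}
After line 2 (y overwritten, z added): d = {'x': 15, 'y': 35, 'z': 26}
After line 3 (total = 15 + 35 + 26 = 76): d = {'x': 15, 'y': 35, 'z': 26, 'total': 76}

{'x': 15, 'y': 35, 'z': 26, 'total': 76}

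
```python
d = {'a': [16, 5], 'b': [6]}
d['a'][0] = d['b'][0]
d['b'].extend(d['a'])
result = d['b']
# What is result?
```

After line 1: d = {'a': [16, 5], 'b': [6]}
After line 2 (a[0] = b[0] = 6): d = {'a': [6, 5], 'b': [6]}
After line 3 (b.extend(a) appends [6, 5]): d = {'a': [6, 5], 'b': [6, 6, 5]}
After line 4: result = d['b'] = [6, 6, 5]

[6, 6, 5]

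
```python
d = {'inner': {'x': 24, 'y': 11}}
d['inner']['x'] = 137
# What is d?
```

After line 1: d = {'inner': {'x': 24, 'y': 11}}
After line 2 (inner x overwritten): d = {'inner': {'x': 137, 'y': 11}}

{'inner': {'x': 137, 'y': 11}}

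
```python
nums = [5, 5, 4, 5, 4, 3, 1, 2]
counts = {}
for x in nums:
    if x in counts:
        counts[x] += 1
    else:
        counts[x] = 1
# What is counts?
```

Initial: counts = {}, nums = [5, 5, 4, 5, 4, 3, 1, 2]
See 5: counts = {5: 1}
See 5: counts = {5: 2}
See 4: counts = {5: 2, 4: 1}
See 5: counts = {5: 3, 4: 1}
See 4: counts = {5: 3, 4: 2}
See 3: counts = {5: 3, 4: 2, 3: 1}
See 1: counts = {5: 3, 4: 2, 3: 1, 1: 1}
See 2: counts = {5: 3, 4: 2, 3: 1, 1: 1, 2: 1}

{5: 3, 4: 2, 3: 1, 1: 1, 2: 1}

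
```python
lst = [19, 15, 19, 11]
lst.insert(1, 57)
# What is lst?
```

[19, 57, 15, 19, 11]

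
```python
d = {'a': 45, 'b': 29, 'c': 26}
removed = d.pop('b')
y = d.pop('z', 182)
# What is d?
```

After line 1: d = {'a': 45, 'b': 29, 'c': 26}
After line 2 (pop 'b' returns 29): d = {'a': 45, 'c': 26}, removed = 29
After line 3 (pop 'z' missing, returns default 182): d = {'a': 45, 'c': 26}, y = 182

{'a': 45, 'c': 26}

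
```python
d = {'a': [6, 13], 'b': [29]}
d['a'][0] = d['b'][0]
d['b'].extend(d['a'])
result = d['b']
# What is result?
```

After line 1: d = {'a': [6, 13], 'b': [29]}
After line 2 (a[0] = b[0] = 29): d = {'a': [29, 13], 'b': [29]}
After line 3 (b.extend(a) appends [29, 13]): d = {'a': [29, 13], 'b': [29, 29, 13]}
After line 4: result = d['b'] = [29, 29, 13]

[29, 29, 13]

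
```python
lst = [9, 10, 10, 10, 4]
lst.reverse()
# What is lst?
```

[4, 10, 10, 10, 9]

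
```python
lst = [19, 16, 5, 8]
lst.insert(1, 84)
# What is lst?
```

[19, 84, 16, 5, 8]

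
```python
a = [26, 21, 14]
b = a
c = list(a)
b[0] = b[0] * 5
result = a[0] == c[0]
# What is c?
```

After line 1: a = [26, 21, 14]
After line 2 (b = a, alias): a = [26, 21, 14], b = [26, 21, 14]
After line 3 (c = list(a) is a copy, new object): c = [26, 21, 14]
After line 4 (b[0] = 26 * 5 = 130; mutates shared a/b): a = b = [130, 21, 14], c = [26, 21, 14]
After line 5 (a[0] = 130, c[0] = 26; result = False)

[26, 21, 14]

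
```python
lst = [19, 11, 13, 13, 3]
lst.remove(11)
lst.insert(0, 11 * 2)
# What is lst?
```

After line 1: lst = [19, 11, 13, 13, 3]
After line 2 (remove first 11): lst = [19, 13, 13, 3]
After line 3 (insert 22 at index 0): lst = [22, 19, 13, 13, 3]

[22, 19, 13, 13, 3]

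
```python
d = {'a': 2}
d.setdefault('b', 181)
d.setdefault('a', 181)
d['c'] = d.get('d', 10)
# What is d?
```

After line 1: d = {'a': 2}
After line 2 (setdefault adds 'b'=181): d = {'a': 2, 'b': 181}
After line 3 (setdefault 'a' no-op, already exists): d = {'a': 2, 'b': 181}
After line 4 (get('d', 10) returns default since 'd' not in d): d = {'a': 2, 'b': 181, 'c': 10}

{'a': 2, 'b': 181, 'c': 10}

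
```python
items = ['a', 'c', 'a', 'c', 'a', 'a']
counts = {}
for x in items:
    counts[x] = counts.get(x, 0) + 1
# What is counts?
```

Initial: counts = {}, items = ['a', 'c', 'a', 'c', 'a', 'a']
See 'a': counts = {'a': 1}
See 'c': counts = {'a': 1, 'c': 1}
See 'a': counts = {'a': 2, 'c': 1}
See 'c': counts = {'a': 2, 'c': 2}
See 'a': counts = {'a': 3, 'c': 2}
See 'a': counts = {'a': 4, 'c': 2}

{'a': 4, 'c': 2}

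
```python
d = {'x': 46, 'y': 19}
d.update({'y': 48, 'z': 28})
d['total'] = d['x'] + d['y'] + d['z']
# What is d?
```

After line 1: d = {'x': 46, 'y': 19}
After line 2 (y overwritten, z added): d = {'x': 46, 'y': 48, 'z': 28}
After line 3 (total = 46 + 48 + 28 = 122): d = {'x': 46, 'y': 48, 'z': 28, 'total': 122}

{'x': 46, 'y': 48, 'z': 28, 'total': 122}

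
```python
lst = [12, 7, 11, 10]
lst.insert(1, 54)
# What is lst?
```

[12, 54, 7, 11, 10]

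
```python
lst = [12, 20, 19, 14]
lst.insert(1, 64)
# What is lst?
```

[12, 64, 20, 19, 14]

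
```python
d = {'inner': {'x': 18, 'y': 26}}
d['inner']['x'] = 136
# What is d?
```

After line 1: d = {'inner': {'x': 18, 'y': 26}}
After line 2 (inner x overwritten): d = {'inner': {'x': 136, 'y': 26}}

{'inner': {'x': 136, 'y': 26}}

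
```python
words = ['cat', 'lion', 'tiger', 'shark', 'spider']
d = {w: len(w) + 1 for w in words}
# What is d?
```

{'cat': 4, 'lion': 5, 'tiger': 6, 'shark': 6, 'spider': 7}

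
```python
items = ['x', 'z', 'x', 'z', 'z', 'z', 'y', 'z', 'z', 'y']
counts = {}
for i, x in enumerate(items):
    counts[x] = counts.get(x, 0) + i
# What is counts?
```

Initial: counts = {}, items = ['x', 'z', 'x', 'z', 'z', 'z', 'y', 'z', 'z', 'y']
i=0, x='x': counts = {'x': 0}
i=1, x='z': counts = {'x': 0, 'z': 1}
i=2, x='x': counts = {'x': 2, 'z': 1}
i=3, x='z': counts = {'x': 2, 'z': 4}
i=4, x='z': counts = {'x': 2, 'z': 8}
i=5, x='z': counts = {'x': 2, 'z': 13}
i=6, x='y': counts = {'x': 2, 'z': 13, 'y': 6}
i=7, x='z': counts = {'x': 2, 'z': 20, 'y': 6}
i=8, x='z': counts = {'x': 2, 'z': 28, 'y': 6}
i=9, x='y': counts = {'x': 2, 'z': 28, 'y': 15}

{'x': 2, 'z': 28, 'y': 15}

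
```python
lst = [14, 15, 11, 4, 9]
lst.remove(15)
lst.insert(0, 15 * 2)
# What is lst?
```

After line 1: lst = [14, 15, 11, 4, 9]
After line 2 (remove first 15): lst = [14, 11, 4, 9]
After line 3 (insert 30 at index 0): lst = [30, 14, 11, 4, 9]

[30, 14, 11, 4, 9]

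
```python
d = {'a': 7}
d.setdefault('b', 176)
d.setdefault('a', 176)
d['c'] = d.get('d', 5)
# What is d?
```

After line 1: d = {'a': 7}
After line 2 (setdefault adds 'b'=176): d = {'a': 7, 'b': 176}
After line 3 (setdefault 'a' no-op, already exists): d = {'a': 7, 'b': 176}
After line 4 (get('d', 5) returns default since 'd' not in d): d = {'a': 7, 'b': 176, 'c': 5}

{'a': 7, 'b': 176, 'c': 5}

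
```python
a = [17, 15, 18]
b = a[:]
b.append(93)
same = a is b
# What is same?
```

After line 1: a = [17, 15, 18]
After line 2 (b = a[:] is a shallow copy, new object): a = [17, 15, 18], b = [17, 15, 18]
After line 3 (append only mutates b): a = [17, 15, 18], b = [17, 15, 18, 93]
After line 4 (same = a is b; different objects -> False): same = False

False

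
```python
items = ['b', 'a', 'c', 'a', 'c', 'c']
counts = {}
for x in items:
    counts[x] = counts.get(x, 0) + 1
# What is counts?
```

Initial: counts = {}, items = ['b', 'a', 'c', 'a', 'c', 'c']
See 'b': counts = {'b': 1}
See 'a': counts = {'b': 1, 'a': 1}
See 'c': counts = {'b': 1, 'a': 1, 'c': 1}
See 'a': counts = {'b': 1, 'a': 2, 'c': 1}
See 'c': counts = {'b': 1, 'a': 2, 'c': 2}
See 'c': counts = {'b': 1, 'a': 2, 'c': 3}

{'b': 1, 'a': 2, 'c': 3}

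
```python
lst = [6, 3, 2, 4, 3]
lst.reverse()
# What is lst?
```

[3, 4, 2, 3, 6]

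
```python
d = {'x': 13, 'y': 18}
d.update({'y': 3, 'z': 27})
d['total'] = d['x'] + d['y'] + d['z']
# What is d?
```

After line 1: d = {'x': 13, 'y': 18}
After line 2 (y overwritten, z added): d = {'x': 13, 'y': 3, 'z': 27}
After line 3 (total = 13 + 3 + 27 = 43): d = {'x': 13, 'y': 3, 'z': 27, 'total': 43}

{'x': 13, 'y': 3, 'z': 27, 'total': 43}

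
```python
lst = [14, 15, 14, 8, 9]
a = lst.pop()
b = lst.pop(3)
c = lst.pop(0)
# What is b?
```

After line 1: lst = [14, 15, 14, 8, 9]
After line 2 (pop() -> a = 9): lst = [14, 15, 14, 8]
After line 3 (pop(3) -> b = 8): lst = [14, 15, 14]
After line 4 (pop(0) -> c = 14): lst = [15, 14]

8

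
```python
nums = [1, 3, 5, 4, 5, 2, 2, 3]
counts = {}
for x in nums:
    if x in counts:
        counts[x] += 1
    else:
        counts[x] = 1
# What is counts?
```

Initial: counts = {}, nums = [1, 3, 5, 4, 5, 2, 2, 3]
See 1: counts = {1: 1}
See 3: counts = {1: 1, 3: 1}
See 5: counts = {1: 1, 3: 1, 5: 1}
See 4: counts = {1: 1, 3: 1, 5: 1, 4: 1}
See 5: counts = {1: 1, 3: 1, 5: 2, 4: 1}
See 2: counts = {1: 1, 3: 1, 5: 2, 4: 1, 2: 1}
See 2: counts = {1: 1, 3: 1, 5: 2, 4: 1, 2: 2}
See 3: counts = {1: 1, 3: 2, 5: 2, 4: 1, 2: 2}

{1: 1, 3: 2, 5: 2, 4: 1, 2: 2}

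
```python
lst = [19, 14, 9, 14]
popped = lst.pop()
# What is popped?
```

14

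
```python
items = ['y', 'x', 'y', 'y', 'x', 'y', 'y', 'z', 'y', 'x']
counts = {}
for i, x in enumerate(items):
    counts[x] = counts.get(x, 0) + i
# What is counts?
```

Initial: counts = {}, items = ['y', 'x', 'y', 'y', 'x', 'y', 'y', 'z', 'y', 'x']
i=0, x='y': counts = {'y': 0}
i=1, x='x': counts = {'y': 0, 'x': 1}
i=2, x='y': counts = {'y': 2, 'x': 1}
i=3, x='y': counts = {'y': 5, 'x': 1}
i=4, x='x': counts = {'y': 5, 'x': 5}
i=5, x='y': counts = {'y': 10, 'x': 5}
i=6, x='y': counts = {'y': 16, 'x': 5}
i=7, x='z': counts = {'y': 16, 'x': 5, 'z': 7}
i=8, x='y': counts = {'y': 24, 'x': 5, 'z': 7}
i=9, x='x': counts = {'y': 24, 'x': 14, 'z': 7}

{'y': 24, 'x': 14, 'z': 7}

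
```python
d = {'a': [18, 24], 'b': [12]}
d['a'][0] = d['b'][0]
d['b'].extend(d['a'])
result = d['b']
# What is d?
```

After line 1: d = {'a': [18, 24], 'b': [12]}
After line 2 (a[0] = b[0] = 12): d = {'a': [12, 24], 'b': [12]}
After line 3 (b.extend(a) appends [12, 24]): d = {'a': [12, 24], 'b': [12, 12, 24]}
After line 4: result = d['b'] = [12, 12, 24]

{'a': [12, 24], 'b': [12, 12, 24]}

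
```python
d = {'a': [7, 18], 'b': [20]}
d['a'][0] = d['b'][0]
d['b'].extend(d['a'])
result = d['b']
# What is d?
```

After line 1: d = {'a': [7, 18], 'b': [20]}
After line 2 (a[0] = b[0] = 20): d = {'a': [20, 18], 'b': [20]}
After line 3 (b.extend(a) appends [20, 18]): d = {'a': [20, 18], 'b': [20, 20, 18]}
After line 4: result = d['b'] = [20, 20, 18]

{'a': [20, 18], 'b': [20, 20, 18]}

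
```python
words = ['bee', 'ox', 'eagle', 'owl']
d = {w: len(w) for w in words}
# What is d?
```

{'bee': 3, 'ox': 2, 'eagle': 5, 'owl': 3}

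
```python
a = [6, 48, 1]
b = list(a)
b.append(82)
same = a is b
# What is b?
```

After line 1: a = [6, 48, 1]
After line 2 (b = list(a) is a shallow copy, new object): a = [6, 48, 1], b = [6, 48, 1]
After line 3 (append only mutates b): a = [6, 48, 1], b = [6, 48, 1, 82]
After line 4 (same = a is b; different objects -> False): same = False

[6, 48, 1, 82]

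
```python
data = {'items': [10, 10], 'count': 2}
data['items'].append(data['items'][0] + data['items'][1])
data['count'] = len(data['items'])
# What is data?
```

After line 1: data = {'items': [10, 10], 'count': 2}
After line 2 (append 10 + 10 = 20): data = {'items': [10, 10, 20], 'count': 2}
After line 3 (count = len(items) = 3): data = {'items': [10, 10, 20], 'count': 3}

{'items': [10, 10, 20], 'count': 3}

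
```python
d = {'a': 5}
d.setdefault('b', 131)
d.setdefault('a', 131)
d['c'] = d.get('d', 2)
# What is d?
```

After line 1: d = {'a': 5}
After line 2 (setdefault adds 'b'=131): d = {'a': 5, 'b': 131}
After line 3 (setdefault 'a' no-op, already exists): d = {'a': 5, 'b': 131}
After line 4 (get('d', 2) returns default since 'd' not in d): d = {'a': 5, 'b': 131, 'c': 2}

{'a': 5, 'b': 131, 'c': 2}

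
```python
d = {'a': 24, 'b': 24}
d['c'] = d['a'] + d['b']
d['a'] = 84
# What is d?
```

After line 1: d = {'a': 24, 'b': 24}
After line 2 (d['c'] = 24 + 24): d = {'a': 24, 'b': 24, 'c': 48}
After line 3: d = {'a': 84, 'b': 24, 'c': 48}

{'a': 84, 'b': 24, 'c': 48}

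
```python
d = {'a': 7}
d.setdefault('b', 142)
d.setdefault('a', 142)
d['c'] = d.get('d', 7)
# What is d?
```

After line 1: d = {'a': 7}
After line 2 (setdefault adds 'b'=142): d = {'a': 7, 'b': 142}
After line 3 (setdefault 'a' no-op, already exists): d = {'a': 7, 'b': 142}
After line 4 (get('d', 7) returns default since 'd' not in d): d = {'a': 7, 'b': 142, 'c': 7}

{'a': 7, 'b': 142, 'c': 7}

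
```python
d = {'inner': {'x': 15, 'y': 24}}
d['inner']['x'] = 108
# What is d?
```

After line 1: d = {'inner': {'x': 15, 'y': 24}}
After line 2 (inner x overwritten): d = {'inner': {'x': 108, 'y': 24}}

{'inner': {'x': 108, 'y': 24}}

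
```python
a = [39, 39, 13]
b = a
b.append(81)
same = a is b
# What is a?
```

After line 1: a = [39, 39, 13]
After line 2 (b = a is an alias, same object): a = [39, 39, 13], b = [39, 39, 13]
After line 3 (b.append mutates the shared list): a = [39, 39, 13, 81], b = [39, 39, 13, 81]
After line 4 (same = a is b; same object -> True): same = True

[39, 39, 13, 81]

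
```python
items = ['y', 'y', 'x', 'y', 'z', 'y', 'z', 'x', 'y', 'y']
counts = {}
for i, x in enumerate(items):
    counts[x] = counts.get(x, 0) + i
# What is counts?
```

Initial: counts = {}, items = ['y', 'y', 'x', 'y', 'z', 'y', 'z', 'x', 'y', 'y']
i=0, x='y': counts = {'y': 0}
i=1, x='y': counts = {'y': 1}
i=2, x='x': counts = {'y': 1, 'x': 2}
i=3, x='y': counts = {'y': 4, 'x': 2}
i=4, x='z': counts = {'y': 4, 'x': 2, 'z': 4}
i=5, x='y': counts = {'y': 9, 'x': 2, 'z': 4}
i=6, x='z': counts = {'y': 9, 'x': 2, 'z': 10}
i=7, x='x': counts = {'y': 9, 'x': 9, 'z': 10}
i=8, x='y': counts = {'y': 17, 'x': 9, 'z': 10}
i=9, x='y': counts = {'y': 26, 'x': 9, 'z': 10}

{'y': 26, 'x': 9, 'z': 10}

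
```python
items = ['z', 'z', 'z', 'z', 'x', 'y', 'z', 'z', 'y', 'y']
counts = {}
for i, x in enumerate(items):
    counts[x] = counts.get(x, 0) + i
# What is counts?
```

Initial: counts = {}, items = ['z', 'z', 'z', 'z', 'x', 'y', 'z', 'z', 'y', 'y']
i=0, x='z': counts = {'z': 0}
i=1, x='z': counts = {'z': 1}
i=2, x='z': counts = {'z': 3}
i=3, x='z': counts = {'z': 6}
i=4, x='x': counts = {'z': 6, 'x': 4}
i=5, x='y': counts = {'z': 6, 'x': 4, 'y': 5}
i=6, x='z': counts = {'z': 12, 'x': 4, 'y': 5}
i=7, x='z': counts = {'z': 19, 'x': 4, 'y': 5}
i=8, x='y': counts = {'z': 19, 'x': 4, 'y': 13}
i=9, x='y': counts = {'z': 19, 'x': 4, 'y': 22}

{'z': 19, 'x': 4, 'y': 22}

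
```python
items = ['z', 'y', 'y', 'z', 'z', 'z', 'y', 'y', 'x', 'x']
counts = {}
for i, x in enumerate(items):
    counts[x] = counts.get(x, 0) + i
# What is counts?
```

Initial: counts = {}, items = ['z', 'y', 'y', 'z', 'z', 'z', 'y', 'y', 'x', 'x']
i=0, x='z': counts = {'z': 0}
i=1, x='y': counts = {'z': 0, 'y': 1}
i=2, x='y': counts = {'z': 0, 'y': 3}
i=3, x='z': counts = {'z': 3, 'y': 3}
i=4, x='z': counts = {'z': 7, 'y': 3}
i=5, x='z': counts = {'z': 12, 'y': 3}
i=6, x='y': counts = {'z': 12, 'y': 9}
i=7, x='y': counts = {'z': 12, 'y': 16}
i=8, x='x': counts = {'z': 12, 'y': 16, 'x': 8}
i=9, x='x': counts = {'z': 12, 'y': 16, 'x': 17}

{'z': 12, 'y': 16, 'x': 17}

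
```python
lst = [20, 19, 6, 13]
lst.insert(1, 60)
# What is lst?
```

[20, 60, 19, 6, 13]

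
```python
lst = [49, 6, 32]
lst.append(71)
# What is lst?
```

[49, 6, 32, 71]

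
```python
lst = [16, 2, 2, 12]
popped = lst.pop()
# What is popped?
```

12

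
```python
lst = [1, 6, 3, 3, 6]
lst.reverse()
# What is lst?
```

[6, 3, 3, 6, 1]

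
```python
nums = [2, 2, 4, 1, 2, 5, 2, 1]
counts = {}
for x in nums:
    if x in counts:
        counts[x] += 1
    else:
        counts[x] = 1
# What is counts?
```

Initial: counts = {}, nums = [2, 2, 4, 1, 2, 5, 2, 1]
See 2: counts = {2: 1}
See 2: counts = {2: 2}
See 4: counts = {2: 2, 4: 1}
See 1: counts = {2: 2, 4: 1, 1: 1}
See 2: counts = {2: 3, 4: 1, 1: 1}
See 5: counts = {2: 3, 4: 1, 1: 1, 5: 1}
See 2: counts = {2: 4, 4: 1, 1: 1, 5: 1}
See 1: counts = {2: 4, 4: 1, 1: 2, 5: 1}

{2: 4, 4: 1, 1: 2, 5: 1}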